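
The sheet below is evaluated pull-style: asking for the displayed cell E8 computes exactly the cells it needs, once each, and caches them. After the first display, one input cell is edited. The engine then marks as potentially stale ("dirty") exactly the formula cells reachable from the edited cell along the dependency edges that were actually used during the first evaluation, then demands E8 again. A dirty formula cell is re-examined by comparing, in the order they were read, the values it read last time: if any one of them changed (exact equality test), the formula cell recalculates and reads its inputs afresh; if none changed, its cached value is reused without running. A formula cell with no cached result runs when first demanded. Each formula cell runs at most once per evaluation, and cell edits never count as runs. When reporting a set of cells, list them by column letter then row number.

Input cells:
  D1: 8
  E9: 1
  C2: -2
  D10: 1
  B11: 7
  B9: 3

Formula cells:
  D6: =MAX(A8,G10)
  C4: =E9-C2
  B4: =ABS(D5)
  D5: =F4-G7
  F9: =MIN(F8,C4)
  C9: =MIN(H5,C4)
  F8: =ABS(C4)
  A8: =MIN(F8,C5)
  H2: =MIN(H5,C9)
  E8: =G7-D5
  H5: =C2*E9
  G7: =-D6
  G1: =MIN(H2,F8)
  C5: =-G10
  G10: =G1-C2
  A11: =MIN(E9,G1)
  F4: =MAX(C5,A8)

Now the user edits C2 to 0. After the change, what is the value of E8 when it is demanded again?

First demand of the output computes:
  C4 = 1 - -2 = 3
  F8 = ABS(3) = 3
  H5 = -2 * 1 = -2
  C9 = MIN(-2, 3) = -2
  H2 = MIN(-2, -2) = -2
  G1 = MIN(-2, 3) = -2
  G10 = -2 - -2 = 0
  C5 = -(0) = 0
  A8 = MIN(3, 0) = 0
  D6 = MAX(0, 0) = 0
  F4 = MAX(0, 0) = 0
  G7 = -(0) = 0
  D5 = 0 - 0 = 0
  E8 = 0 - 0 = 0

After the edit, cleaning proceeds:
  C4: a read changed (C2 -2->0) — executes, giving 1.
  F8: a read changed (C4 3->1) — executes, giving 1.
  H5: a read changed (C2 -2->0) — executes, giving 0.
  C9: a read changed (H5 -2->0; C4 3->1) — executes, giving 0.
  H2: a read changed (H5 -2->0; C9 -2->0) — executes, giving 0.
  G1: a read changed (H2 -2->0; F8 3->1) — executes, giving 0.
  G10: a read changed (G1 -2->0; C2 -2->0) — executes, giving 0 — identical to its old value.
  C5: dirty, but its reads are unchanged (G10 unchanged); cached 0 stands.
  A8: a read changed (F8 3->1) — executes, giving 0 — identical to its old value.
  D6: dirty, but its reads are unchanged (A8 unchanged, G10 unchanged); cached 0 stands.
  F4: dirty, but its reads are unchanged (C5 unchanged, A8 unchanged); cached 0 stands.
  G7: dirty, but its reads are unchanged (D6 unchanged); cached 0 stands.
  D5: dirty, but its reads are unchanged (F4 unchanged, G7 unchanged); cached 0 stands.
  E8: dirty, but its reads are unchanged (G7 unchanged, D5 unchanged); cached 0 stands.

Note where the cutoff bites: C5 is checked, finds nothing changed, and keeps its cache.

Demanding E8 again yields 0.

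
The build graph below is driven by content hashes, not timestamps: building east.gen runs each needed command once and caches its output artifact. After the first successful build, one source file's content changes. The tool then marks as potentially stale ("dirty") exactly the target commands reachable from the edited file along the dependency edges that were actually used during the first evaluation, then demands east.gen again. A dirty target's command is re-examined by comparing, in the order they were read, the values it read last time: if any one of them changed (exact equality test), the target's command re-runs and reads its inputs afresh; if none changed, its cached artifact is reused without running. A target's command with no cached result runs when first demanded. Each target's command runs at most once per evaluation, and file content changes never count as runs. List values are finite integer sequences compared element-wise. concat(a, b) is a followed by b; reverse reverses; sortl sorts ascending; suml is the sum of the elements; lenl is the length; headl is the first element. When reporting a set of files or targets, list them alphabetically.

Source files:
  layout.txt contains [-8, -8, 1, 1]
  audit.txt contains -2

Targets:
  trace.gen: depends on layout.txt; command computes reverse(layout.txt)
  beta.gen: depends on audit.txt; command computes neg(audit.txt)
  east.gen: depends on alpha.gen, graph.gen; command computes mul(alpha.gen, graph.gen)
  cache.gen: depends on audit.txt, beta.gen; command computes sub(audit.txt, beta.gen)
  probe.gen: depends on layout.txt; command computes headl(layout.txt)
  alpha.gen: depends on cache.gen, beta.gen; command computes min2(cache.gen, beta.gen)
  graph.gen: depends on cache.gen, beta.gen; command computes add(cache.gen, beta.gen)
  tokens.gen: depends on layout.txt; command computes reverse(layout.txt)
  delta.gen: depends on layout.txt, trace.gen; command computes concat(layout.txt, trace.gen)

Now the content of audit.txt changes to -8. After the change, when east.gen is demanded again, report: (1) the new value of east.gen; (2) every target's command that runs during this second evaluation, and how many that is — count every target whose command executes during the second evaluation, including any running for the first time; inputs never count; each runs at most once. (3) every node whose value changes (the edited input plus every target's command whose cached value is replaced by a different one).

east.gen now evaluates to 128.
Run set: alpha.gen, beta.gen, cache.gen, east.gen, graph.gen (5 run).
Changed values: alpha.gen, audit.txt, beta.gen, cache.gen, east.gen, graph.gen.

Initial pass — values computed on the first demand:
  beta.gen = neg(-2) = 2
  cache.gen = sub(-2, 2) = -4
  alpha.gen = min2(-4, 2) = -4
  graph.gen = add(-4, 2) = -2
  east.gen = mul(-4, -2) = 8

Second demand — change propagation:
  beta.gen: re-runs because audit.txt -2->-8; new result 8.
  cache.gen: re-runs because audit.txt -2->-8; beta.gen 2->8; new result -16.
  alpha.gen: re-runs because cache.gen -4->-16; beta.gen 2->8; new result -16.
  graph.gen: re-runs because cache.gen -4->-16; beta.gen 2->8; new result -8.
  east.gen: re-runs because alpha.gen -4->-16; graph.gen -2->-8; new result 128.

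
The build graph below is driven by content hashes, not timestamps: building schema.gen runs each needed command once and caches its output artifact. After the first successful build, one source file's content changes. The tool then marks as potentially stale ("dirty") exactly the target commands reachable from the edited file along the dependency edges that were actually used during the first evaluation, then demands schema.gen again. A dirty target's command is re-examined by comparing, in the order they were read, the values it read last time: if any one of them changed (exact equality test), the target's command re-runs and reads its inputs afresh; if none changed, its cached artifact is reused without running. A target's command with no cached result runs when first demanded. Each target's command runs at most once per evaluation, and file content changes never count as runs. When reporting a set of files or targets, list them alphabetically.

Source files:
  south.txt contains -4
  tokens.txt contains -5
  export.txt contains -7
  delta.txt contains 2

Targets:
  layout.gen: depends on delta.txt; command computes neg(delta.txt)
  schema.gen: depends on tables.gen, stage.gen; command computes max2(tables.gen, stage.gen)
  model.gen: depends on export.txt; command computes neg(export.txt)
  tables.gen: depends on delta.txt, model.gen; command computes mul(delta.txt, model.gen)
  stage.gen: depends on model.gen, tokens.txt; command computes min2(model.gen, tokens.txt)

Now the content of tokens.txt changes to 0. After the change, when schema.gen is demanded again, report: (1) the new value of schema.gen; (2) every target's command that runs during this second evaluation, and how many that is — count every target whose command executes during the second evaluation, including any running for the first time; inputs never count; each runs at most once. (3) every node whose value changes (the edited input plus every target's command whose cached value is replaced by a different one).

schema.gen now evaluates to 14.
Run set: schema.gen, stage.gen (2 run).
Changed values: stage.gen, tokens.txt.

Initial pass — values computed on the first demand:
  model.gen = neg(-7) = 7
  stage.gen = min2(7, -5) = -5
  tables.gen = mul(2, 7) = 14
  schema.gen = max2(14, -5) = 14

Second demand — change propagation:
  stage.gen: re-runs because tokens.txt -5->0; new result 0.
  schema.gen: re-runs because stage.gen -5->0; new result 14 (unchanged).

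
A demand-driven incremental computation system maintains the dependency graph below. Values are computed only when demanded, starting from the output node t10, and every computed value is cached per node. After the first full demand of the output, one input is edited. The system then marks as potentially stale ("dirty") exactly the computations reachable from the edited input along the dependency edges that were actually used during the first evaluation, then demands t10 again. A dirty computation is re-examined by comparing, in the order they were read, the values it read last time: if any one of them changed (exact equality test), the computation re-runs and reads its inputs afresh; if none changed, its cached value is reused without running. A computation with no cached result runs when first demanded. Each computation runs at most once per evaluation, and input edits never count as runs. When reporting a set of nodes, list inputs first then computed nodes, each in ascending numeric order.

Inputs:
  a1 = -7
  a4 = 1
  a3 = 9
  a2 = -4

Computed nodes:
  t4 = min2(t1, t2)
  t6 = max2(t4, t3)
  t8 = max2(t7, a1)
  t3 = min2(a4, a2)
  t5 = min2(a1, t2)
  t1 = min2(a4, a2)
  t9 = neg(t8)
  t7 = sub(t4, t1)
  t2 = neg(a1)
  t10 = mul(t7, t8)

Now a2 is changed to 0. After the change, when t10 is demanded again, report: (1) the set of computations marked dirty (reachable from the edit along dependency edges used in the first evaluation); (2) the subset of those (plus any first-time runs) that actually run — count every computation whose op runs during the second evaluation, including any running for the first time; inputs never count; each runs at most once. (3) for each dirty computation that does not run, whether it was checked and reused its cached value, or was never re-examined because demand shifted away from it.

Marked dirty: t1, t4, t7, t8, t10.
Computations that run: t1, t4, t7 — 3 in total.
Checked but reused from cache: t8, t10.
Key observation: the change is absorbed at t7 — it re-runs but produces the same value, and the output's value is unchanged.

First evaluation (everything demanded from the output):
  t1 = min2(1, -4) = -4
  t2 = neg(-7) = 7
  t4 = min2(-4, 7) = -4
  t7 = sub(-4, -4) = 0
  t8 = max2(0, -7) = 0
  t10 = mul(0, 0) = 0

Propagation after the edit:
  t1: runs — a2 -4->0; result 0.
  t4: runs — t1 -4->0; result 0.
  t7: runs — t4 -4->0; t1 -4->0; result 0 (same value as before).
  t8: checked — values it read are unchanged (t7 unchanged, a1 unchanged); reused cached 0 without running.
  t10: checked — values it read are unchanged (t7 unchanged, t8 unchanged); reused cached 0 without running.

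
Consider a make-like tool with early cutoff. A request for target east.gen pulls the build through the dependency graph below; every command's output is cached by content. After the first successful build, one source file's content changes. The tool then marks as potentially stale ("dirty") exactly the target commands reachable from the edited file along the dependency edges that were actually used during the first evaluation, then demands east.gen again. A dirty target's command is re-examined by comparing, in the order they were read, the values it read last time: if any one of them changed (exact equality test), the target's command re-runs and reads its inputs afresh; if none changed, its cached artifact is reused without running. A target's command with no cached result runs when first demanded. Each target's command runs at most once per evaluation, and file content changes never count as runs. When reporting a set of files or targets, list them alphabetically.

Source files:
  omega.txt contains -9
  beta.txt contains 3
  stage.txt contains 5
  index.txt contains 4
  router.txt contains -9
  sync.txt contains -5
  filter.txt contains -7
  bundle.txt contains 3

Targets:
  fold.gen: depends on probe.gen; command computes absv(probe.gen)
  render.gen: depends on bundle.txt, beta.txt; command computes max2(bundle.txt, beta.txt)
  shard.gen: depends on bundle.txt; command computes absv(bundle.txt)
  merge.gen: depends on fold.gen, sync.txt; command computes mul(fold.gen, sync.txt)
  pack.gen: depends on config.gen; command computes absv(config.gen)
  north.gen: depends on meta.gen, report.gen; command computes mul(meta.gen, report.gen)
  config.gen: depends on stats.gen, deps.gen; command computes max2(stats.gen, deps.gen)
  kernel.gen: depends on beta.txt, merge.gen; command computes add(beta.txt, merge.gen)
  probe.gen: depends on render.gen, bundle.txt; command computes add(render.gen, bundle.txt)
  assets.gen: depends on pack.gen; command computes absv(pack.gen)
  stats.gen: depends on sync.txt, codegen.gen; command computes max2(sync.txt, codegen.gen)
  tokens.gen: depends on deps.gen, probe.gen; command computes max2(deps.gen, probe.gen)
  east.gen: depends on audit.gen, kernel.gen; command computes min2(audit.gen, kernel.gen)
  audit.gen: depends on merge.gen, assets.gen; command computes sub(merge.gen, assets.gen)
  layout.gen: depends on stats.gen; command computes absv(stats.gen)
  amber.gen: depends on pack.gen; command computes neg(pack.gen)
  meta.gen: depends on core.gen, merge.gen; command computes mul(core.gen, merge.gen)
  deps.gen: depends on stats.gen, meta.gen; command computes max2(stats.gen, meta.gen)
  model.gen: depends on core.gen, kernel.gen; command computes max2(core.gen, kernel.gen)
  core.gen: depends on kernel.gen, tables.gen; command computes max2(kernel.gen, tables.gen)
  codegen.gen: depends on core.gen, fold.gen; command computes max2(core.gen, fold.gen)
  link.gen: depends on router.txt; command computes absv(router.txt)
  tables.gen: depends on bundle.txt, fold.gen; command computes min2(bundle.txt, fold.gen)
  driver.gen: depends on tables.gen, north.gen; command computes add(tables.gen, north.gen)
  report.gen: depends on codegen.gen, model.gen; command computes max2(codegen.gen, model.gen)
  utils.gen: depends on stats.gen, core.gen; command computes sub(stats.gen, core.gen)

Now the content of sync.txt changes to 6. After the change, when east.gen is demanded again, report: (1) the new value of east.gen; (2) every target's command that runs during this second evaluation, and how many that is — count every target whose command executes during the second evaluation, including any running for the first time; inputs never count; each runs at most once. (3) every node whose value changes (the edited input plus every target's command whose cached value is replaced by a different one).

First demand of the output computes:
  render.gen = max2(3, 3) = 3
  probe.gen = add(3, 3) = 6
  fold.gen = absv(6) = 6
  merge.gen = mul(6, -5) = -30
  kernel.gen = add(3, -30) = -27
  tables.gen = min2(3, 6) = 3
  core.gen = max2(-27, 3) = 3
  codegen.gen = max2(3, 6) = 6
  meta.gen = mul(3, -30) = -90
  stats.gen = max2(-5, 6) = 6
  deps.gen = max2(6, -90) = 6
  config.gen = max2(6, 6) = 6
  pack.gen = absv(6) = 6
  assets.gen = absv(6) = 6
  audit.gen = sub(-30, 6) = -36
  east.gen = min2(-36, -27) = -36

After the edit, cleaning proceeds:
  merge.gen: a read changed (sync.txt -5->6) — executes, giving 36.
  kernel.gen: a read changed (merge.gen -30->36) — executes, giving 39.
  core.gen: a read changed (kernel.gen -27->39) — executes, giving 39.
  codegen.gen: a read changed (core.gen 3->39) — executes, giving 39.
  meta.gen: a read changed (core.gen 3->39; merge.gen -30->36) — executes, giving 1404.
  stats.gen: a read changed (sync.txt -5->6; codegen.gen 6->39) — executes, giving 39.
  deps.gen: a read changed (stats.gen 6->39; meta.gen -90->1404) — executes, giving 1404.
  config.gen: a read changed (stats.gen 6->39; deps.gen 6->1404) — executes, giving 1404.
  pack.gen: a read changed (config.gen 6->1404) — executes, giving 1404.
  assets.gen: a read changed (pack.gen 6->1404) — executes, giving 1404.
  audit.gen: a read changed (merge.gen -30->36; assets.gen 6->1404) — executes, giving -1368.
  east.gen: a read changed (audit.gen -36->-1368; kernel.gen -27->39) — executes, giving -1368.

Demanding east.gen again yields -1368.
12 target commands run: assets.gen, audit.gen, codegen.gen, config.gen, core.gen, deps.gen, east.gen, kernel.gen, merge.gen, meta.gen, pack.gen, stats.gen.
The nodes whose values change: assets.gen, audit.gen, codegen.gen, config.gen, core.gen, deps.gen, east.gen, kernel.gen, merge.gen, meta.gen, pack.gen, stats.gen, sync.txt.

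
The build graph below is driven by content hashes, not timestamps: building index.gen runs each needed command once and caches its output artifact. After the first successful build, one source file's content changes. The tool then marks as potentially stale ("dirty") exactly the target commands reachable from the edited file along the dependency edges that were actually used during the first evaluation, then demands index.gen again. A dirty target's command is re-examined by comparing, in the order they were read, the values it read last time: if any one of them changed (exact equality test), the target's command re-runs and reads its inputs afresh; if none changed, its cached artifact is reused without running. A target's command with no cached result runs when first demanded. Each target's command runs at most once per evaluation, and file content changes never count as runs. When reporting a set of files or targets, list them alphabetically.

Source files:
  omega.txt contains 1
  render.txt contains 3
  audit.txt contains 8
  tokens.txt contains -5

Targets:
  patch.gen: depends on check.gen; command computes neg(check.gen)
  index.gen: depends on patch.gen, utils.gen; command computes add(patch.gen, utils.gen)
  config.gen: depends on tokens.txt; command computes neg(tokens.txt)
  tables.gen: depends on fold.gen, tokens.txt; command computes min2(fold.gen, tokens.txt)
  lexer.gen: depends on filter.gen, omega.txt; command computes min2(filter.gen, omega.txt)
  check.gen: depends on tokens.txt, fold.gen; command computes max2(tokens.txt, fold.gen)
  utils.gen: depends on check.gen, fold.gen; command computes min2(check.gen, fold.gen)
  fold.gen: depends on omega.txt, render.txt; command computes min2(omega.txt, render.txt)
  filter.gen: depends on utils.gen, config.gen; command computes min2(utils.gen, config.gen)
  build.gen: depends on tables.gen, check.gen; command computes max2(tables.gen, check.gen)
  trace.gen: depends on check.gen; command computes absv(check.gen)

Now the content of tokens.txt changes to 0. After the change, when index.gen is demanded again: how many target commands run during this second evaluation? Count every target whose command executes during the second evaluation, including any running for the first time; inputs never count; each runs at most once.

Run set: check.gen (1 run).
The important point: check.gen recomputes to an identical value, and the output ends up unchanged.

Initial pass — values computed on the first demand:
  fold.gen = min2(1, 3) = 1
  check.gen = max2(-5, 1) = 1
  patch.gen = neg(1) = -1
  utils.gen = min2(1, 1) = 1
  index.gen = add(-1, 1) = 0

Second demand — change propagation:
  check.gen: re-runs because tokens.txt -5->0; new result 1 (unchanged).
  patch.gen: re-examined; everything it read last time is the same (check.gen unchanged) — cache -1 kept, no run.
  utils.gen: re-examined; everything it read last time is the same (check.gen unchanged, fold.gen unchanged) — cache 1 kept, no run.
  index.gen: re-examined; everything it read last time is the same (patch.gen unchanged, utils.gen unchanged) — cache 0 kept, no run.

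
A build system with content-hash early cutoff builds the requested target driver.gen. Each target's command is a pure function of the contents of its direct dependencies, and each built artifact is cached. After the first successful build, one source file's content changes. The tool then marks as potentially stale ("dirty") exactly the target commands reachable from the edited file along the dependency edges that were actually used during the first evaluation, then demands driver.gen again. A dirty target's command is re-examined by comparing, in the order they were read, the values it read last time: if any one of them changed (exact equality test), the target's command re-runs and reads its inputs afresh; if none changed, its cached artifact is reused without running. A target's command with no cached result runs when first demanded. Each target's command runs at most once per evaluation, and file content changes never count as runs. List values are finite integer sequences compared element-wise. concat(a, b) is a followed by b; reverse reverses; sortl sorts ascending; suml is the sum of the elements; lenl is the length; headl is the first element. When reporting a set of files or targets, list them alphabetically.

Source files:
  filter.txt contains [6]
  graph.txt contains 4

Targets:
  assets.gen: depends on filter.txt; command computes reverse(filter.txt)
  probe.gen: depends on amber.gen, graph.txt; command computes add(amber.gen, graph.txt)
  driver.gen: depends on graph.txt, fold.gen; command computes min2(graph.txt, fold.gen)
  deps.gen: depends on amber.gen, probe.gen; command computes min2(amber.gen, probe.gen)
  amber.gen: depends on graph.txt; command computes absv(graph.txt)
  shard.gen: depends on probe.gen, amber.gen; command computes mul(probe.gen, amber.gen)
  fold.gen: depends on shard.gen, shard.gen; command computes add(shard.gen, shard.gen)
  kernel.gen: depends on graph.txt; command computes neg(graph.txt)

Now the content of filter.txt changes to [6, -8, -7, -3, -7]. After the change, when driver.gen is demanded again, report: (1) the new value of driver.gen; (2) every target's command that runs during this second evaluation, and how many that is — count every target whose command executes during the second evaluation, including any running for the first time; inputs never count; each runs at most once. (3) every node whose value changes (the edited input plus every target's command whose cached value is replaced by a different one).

New value of driver.gen: 4.
Target commands that run: none — 0 in total.
Values that change: filter.txt.
Key observation: filter.txt is never demanded by the output, so the edit triggers no recomputation at all.

First evaluation (everything demanded from the output):
  amber.gen = absv(4) = 4
  probe.gen = add(4, 4) = 8
  shard.gen = mul(8, 4) = 32
  fold.gen = add(32, 32) = 64
  driver.gen = min2(4, 64) = 4

Propagation after the edit:
  filter.txt feeds no computation that the output demands — nothing is marked dirty and nothing runs.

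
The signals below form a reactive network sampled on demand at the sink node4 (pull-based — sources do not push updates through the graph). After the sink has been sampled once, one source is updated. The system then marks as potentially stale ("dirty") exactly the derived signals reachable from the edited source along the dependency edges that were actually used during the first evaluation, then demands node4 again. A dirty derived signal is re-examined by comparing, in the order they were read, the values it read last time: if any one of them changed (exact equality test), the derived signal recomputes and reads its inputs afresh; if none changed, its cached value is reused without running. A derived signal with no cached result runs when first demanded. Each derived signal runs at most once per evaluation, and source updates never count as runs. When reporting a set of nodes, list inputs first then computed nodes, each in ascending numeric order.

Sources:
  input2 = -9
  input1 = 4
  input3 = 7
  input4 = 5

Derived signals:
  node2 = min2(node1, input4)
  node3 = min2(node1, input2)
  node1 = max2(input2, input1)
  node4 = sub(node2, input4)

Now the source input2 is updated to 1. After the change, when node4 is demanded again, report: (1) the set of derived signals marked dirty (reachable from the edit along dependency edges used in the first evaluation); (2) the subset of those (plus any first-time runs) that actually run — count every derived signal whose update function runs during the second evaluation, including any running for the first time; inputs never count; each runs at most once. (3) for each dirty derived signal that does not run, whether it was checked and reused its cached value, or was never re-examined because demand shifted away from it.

Dirty set: node1, node2, node4.
Run set: node1 (1 run).
Re-examined without running (cache reused): node2, node4.
The important point: node1 recomputes to an identical value, and the output ends up unchanged.

Initial pass — values computed on the first demand:
  node1 = max2(-9, 4) = 4
  node2 = min2(4, 5) = 4
  node4 = sub(4, 5) = -1

Second demand — change propagation:
  node1: re-runs because input2 -9->1; new result 4 (unchanged).
  node2: re-examined; everything it read last time is the same (node1 unchanged, input4 unchanged) — cache 4 kept, no run.
  node4: re-examined; everything it read last time is the same (node2 unchanged, input4 unchanged) — cache -1 kept, no run.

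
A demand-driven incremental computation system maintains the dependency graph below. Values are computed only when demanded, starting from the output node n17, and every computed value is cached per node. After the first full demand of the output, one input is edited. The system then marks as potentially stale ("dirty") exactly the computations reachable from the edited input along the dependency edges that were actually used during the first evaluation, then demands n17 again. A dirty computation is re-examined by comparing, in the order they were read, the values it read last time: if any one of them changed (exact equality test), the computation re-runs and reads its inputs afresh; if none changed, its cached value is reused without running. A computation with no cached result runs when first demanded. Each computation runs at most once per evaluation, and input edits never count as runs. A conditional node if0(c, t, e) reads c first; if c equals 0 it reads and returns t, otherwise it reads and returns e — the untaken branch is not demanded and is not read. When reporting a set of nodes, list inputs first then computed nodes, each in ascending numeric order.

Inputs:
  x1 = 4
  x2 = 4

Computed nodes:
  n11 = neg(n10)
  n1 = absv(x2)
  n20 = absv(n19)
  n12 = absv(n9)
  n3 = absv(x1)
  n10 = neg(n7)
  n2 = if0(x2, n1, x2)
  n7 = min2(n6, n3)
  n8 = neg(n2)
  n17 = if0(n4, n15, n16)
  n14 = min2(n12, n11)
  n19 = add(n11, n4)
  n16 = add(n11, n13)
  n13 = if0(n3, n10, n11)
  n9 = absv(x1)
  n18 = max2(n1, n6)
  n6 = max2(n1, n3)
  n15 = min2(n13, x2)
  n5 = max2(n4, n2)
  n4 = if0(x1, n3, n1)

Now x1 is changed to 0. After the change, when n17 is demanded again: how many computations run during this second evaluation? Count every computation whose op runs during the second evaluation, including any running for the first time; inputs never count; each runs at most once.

Computations that run: n3, n4, n6, n7, n10, n13, n15, n17 — 8 in total.
Key observation: a condition flipped, so demand moved to the other branch — n11, n16 are never re-examined.

First evaluation (everything demanded from the output):
  n1 = absv(4) = 4
  n3 = absv(4) = 4
  n4 = if0(x1=4 -> else branch n1) = 4
  n6 = max2(4, 4) = 4
  n7 = min2(4, 4) = 4
  n10 = neg(4) = -4
  n11 = neg(-4) = 4
  n13 = if0(n3=4 -> else branch n11) = 4
  n16 = add(4, 4) = 8
  n17 = if0(n4=4 -> else branch n16) = 8

Propagation after the edit:
  n3: runs — x1 4->0; result 0.
  n4: runs — x1 4->0; result 0.
  n6: runs — n3 4->0; result 4 (same value as before).
  n7: runs — n3 4->0; result 0.
  n10: runs — n7 4->0; result 0.
  n11: marked dirty but never re-examined — demand shifted away from it.
  n13: runs — n3 4->0; result 0.
  n15: demanded for the first time — runs, produces 0.
  n16: marked dirty but never re-examined — demand shifted away from it.
  n17: runs — n4 4->0; result 0.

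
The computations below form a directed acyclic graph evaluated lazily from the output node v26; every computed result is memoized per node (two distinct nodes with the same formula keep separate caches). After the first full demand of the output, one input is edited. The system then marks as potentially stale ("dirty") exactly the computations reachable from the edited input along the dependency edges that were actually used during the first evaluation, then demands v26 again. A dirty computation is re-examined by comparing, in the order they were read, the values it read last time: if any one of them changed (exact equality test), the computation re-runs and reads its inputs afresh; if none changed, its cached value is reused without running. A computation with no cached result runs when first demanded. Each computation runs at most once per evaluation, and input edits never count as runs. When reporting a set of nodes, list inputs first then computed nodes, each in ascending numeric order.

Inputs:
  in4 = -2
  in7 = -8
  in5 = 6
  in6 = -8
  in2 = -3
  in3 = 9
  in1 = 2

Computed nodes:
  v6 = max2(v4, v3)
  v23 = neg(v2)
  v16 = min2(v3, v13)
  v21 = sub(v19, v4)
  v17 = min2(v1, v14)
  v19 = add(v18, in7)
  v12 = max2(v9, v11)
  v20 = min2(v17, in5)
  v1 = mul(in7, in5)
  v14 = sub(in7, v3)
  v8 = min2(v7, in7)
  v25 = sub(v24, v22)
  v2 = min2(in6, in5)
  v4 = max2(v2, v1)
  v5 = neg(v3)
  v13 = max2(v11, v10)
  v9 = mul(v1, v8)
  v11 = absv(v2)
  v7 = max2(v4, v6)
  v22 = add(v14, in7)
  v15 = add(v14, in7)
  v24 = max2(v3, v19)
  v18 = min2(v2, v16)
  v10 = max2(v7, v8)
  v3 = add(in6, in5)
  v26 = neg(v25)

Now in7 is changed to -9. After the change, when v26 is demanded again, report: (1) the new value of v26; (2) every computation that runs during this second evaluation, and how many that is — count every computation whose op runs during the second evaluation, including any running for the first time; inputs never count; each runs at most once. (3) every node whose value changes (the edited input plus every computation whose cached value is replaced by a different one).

First demand of the output computes:
  v1 = mul(-8, 6) = -48
  v2 = min2(-8, 6) = -8
  v3 = add(-8, 6) = -2
  v4 = max2(-8, -48) = -8
  v6 = max2(-8, -2) = -2
  v7 = max2(-8, -2) = -2
  v8 = min2(-2, -8) = -8
  v10 = max2(-2, -8) = -2
  v11 = absv(-8) = 8
  v13 = max2(8, -2) = 8
  v14 = sub(-8, -2) = -6
  v16 = min2(-2, 8) = -2
  v18 = min2(-8, -2) = -8
  v19 = add(-8, -8) = -16
  v22 = add(-6, -8) = -14
  v24 = max2(-2, -16) = -2
  v25 = sub(-2, -14) = 12
  v26 = neg(12) = -12

After the edit, cleaning proceeds:
  v1: a read changed (in7 -8->-9) — executes, giving -54.
  v4: a read changed (v1 -48->-54) — executes, giving -8 — identical to its old value.
  v6: dirty, but its reads are unchanged (v4 unchanged, v3 unchanged); cached -2 stands.
  v7: dirty, but its reads are unchanged (v4 unchanged, v6 unchanged); cached -2 stands.
  v8: a read changed (in7 -8->-9) — executes, giving -9.
  v10: a read changed (v8 -8->-9) — executes, giving -2 — identical to its old value.
  v13: dirty, but its reads are unchanged (v11 unchanged, v10 unchanged); cached 8 stands.
  v14: a read changed (in7 -8->-9) — executes, giving -7.
  v16: dirty, but its reads are unchanged (v3 unchanged, v13 unchanged); cached -2 stands.
  v18: dirty, but its reads are unchanged (v2 unchanged, v16 unchanged); cached -8 stands.
  v19: a read changed (in7 -8->-9) — executes, giving -17.
  v22: a read changed (v14 -6->-7; in7 -8->-9) — executes, giving -16.
  v24: a read changed (v19 -16->-17) — executes, giving -2 — identical to its old value.
  v25: a read changed (v22 -14->-16) — executes, giving 14.
  v26: a read changed (v25 12->14) — executes, giving -14.

Note where the cutoff bites: v6 is checked, finds nothing changed, and keeps its cache.

Demanding v26 again yields -14.
10 computations run: v1, v4, v8, v10, v14, v19, v22, v24, v25, v26.
The nodes whose values change: in7, v1, v8, v14, v19, v22, v25, v26.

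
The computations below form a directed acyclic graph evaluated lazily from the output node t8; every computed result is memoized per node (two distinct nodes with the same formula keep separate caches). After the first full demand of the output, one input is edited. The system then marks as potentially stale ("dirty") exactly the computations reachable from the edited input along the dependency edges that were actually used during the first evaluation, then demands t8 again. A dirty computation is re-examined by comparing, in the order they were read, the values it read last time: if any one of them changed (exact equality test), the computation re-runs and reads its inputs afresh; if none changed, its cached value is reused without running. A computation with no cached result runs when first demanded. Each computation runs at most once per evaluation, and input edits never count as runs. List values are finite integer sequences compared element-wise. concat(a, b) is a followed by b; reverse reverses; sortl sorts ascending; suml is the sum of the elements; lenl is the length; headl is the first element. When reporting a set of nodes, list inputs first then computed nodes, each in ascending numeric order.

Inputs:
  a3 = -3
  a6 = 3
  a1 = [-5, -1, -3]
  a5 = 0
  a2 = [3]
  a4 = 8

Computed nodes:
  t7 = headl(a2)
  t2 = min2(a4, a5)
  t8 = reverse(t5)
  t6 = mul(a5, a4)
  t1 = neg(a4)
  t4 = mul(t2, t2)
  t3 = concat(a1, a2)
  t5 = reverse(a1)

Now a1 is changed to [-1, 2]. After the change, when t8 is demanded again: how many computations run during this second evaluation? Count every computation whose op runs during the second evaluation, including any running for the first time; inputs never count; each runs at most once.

2 computations run: t5, t8.

First demand of the output computes:
  t5 = reverse([-5, -1, -3]) = [-3, -1, -5]
  t8 = reverse([-3, -1, -5]) = [-5, -1, -3]

After the edit, cleaning proceeds:
  t5: a read changed (a1 [-5, -1, -3]->[-1, 2]) — executes, giving [2, -1].
  t8: a read changed (t5 [-3, -1, -5]->[2, -1]) — executes, giving [-1, 2].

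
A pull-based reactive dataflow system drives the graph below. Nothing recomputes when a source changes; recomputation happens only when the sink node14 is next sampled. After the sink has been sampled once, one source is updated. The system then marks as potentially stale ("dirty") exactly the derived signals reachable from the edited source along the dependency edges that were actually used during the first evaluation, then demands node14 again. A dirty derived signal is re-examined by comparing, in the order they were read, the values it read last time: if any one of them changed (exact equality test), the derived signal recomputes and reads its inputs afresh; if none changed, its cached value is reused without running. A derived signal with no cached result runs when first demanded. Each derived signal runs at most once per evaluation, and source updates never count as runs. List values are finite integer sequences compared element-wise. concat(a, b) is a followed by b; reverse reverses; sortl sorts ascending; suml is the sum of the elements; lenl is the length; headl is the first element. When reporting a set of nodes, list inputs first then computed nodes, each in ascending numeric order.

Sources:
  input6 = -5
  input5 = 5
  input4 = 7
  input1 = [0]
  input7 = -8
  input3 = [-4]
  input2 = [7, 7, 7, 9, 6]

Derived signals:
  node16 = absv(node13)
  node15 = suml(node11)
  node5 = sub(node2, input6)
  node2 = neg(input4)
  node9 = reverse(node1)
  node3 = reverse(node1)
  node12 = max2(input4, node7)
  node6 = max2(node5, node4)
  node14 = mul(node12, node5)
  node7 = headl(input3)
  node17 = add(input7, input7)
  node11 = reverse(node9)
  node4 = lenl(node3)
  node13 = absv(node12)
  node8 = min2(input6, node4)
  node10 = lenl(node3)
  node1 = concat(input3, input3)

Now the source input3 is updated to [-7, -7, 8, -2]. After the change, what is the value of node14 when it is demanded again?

First evaluation (everything demanded from the output):
  node2 = neg(7) = -7
  node5 = sub(-7, -5) = -2
  node7 = headl([-4]) = -4
  node12 = max2(7, -4) = 7
  node14 = mul(7, -2) = -14

Propagation after the edit:
  node7: runs — input3 [-4]->[-7, -7, 8, -2]; result -7.
  node12: runs — node7 -4->-7; result 7 (same value as before).
  node14: checked — values it read are unchanged (node12 unchanged, node5 unchanged); reused cached -14 without running.

Key observation: the change is absorbed at node12 — it re-runs but produces the same value, and the output's value is unchanged.

New value of node14: -14.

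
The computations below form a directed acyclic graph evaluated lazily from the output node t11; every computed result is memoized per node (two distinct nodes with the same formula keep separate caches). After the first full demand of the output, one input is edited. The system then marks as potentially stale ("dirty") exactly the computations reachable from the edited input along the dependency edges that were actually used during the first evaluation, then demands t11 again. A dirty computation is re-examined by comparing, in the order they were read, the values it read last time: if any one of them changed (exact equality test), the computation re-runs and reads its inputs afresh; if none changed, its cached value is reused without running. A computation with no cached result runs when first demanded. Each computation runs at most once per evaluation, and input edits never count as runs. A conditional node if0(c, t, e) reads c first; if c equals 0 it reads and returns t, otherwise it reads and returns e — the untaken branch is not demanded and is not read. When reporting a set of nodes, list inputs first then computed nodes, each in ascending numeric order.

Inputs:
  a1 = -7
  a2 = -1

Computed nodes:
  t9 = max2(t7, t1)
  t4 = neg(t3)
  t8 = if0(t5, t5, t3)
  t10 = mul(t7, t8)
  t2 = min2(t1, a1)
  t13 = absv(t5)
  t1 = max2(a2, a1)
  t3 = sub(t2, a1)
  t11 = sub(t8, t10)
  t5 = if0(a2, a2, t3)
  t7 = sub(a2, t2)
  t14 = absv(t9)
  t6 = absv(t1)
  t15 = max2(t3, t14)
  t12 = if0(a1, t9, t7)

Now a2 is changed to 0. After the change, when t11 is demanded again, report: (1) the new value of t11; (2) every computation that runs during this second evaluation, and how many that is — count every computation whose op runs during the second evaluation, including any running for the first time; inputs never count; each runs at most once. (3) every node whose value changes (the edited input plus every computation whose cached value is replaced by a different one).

First demand of the output computes:
  t1 = max2(-1, -7) = -1
  t2 = min2(-1, -7) = -7
  t3 = sub(-7, -7) = 0
  t5 = if0(a2=-1 -> else branch t3) = 0
  t7 = sub(-1, -7) = 6
  t8 = if0(t5=0 -> then branch t5) = 0
  t10 = mul(6, 0) = 0
  t11 = sub(0, 0) = 0

After the edit, cleaning proceeds:
  t1: a read changed (a2 -1->0) — executes, giving 0.
  t2: a read changed (t1 -1->0) — executes, giving -7 — identical to its old value.
  t3: stays stale; no demand reaches it after the flip.
  t5: a read changed (a2 -1->0) — executes, giving 0 — identical to its old value.
  t7: a read changed (a2 -1->0) — executes, giving 7.
  t8: dirty, but its reads are unchanged (t5 unchanged, t5 unchanged); cached 0 stands.
  t10: a read changed (t7 6->7) — executes, giving 0 — identical to its old value.
  t11: dirty, but its reads are unchanged (t8 unchanged, t10 unchanged); cached 0 stands.

Note the branch switch — demand abandons t3, which is never re-examined.

Demanding t11 again yields 0.
5 computations run: t1, t2, t5, t7, t10.
The nodes whose values change: a2, t1, t7.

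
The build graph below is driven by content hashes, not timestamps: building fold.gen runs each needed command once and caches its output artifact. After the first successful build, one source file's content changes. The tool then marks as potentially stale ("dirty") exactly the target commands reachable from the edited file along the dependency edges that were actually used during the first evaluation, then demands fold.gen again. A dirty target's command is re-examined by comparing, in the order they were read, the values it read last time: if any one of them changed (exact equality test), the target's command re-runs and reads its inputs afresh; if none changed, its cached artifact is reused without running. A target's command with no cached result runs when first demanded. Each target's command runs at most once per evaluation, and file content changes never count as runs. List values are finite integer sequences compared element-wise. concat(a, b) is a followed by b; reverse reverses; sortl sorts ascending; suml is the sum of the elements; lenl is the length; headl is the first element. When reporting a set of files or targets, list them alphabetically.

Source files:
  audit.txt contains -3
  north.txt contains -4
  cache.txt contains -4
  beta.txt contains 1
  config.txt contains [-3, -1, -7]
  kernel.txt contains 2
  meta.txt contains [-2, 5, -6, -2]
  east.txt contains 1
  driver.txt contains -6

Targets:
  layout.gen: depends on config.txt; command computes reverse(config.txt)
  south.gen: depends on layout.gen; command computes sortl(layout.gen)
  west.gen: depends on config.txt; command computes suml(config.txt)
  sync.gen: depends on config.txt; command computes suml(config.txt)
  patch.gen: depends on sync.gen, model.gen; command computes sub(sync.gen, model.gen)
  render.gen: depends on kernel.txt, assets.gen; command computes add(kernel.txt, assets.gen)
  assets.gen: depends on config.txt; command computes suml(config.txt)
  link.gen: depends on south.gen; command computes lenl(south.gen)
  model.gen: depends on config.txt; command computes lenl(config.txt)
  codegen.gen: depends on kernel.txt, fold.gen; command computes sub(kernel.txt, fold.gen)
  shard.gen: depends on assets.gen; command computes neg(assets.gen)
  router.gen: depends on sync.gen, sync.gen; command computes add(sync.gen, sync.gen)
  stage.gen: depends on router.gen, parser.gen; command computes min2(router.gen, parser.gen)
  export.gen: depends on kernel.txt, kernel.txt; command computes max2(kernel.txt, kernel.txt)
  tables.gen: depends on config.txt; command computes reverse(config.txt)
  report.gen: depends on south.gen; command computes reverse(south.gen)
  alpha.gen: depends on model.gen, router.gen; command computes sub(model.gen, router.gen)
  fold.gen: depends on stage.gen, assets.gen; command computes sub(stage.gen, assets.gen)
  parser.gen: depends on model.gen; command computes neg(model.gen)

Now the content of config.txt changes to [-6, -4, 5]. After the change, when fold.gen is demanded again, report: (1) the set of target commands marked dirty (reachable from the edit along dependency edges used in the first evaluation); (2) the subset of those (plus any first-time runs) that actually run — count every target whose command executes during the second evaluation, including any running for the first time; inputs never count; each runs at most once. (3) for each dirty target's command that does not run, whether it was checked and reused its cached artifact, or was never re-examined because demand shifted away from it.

Dirty set: assets.gen, fold.gen, model.gen, parser.gen, router.gen, stage.gen, sync.gen.
Run set: assets.gen, fold.gen, model.gen, router.gen, stage.gen, sync.gen (6 run).
Re-examined without running (cache reused): parser.gen.
The important point: at parser.gen every value read last time is unchanged, so the dirty flag clears without a run.

Initial pass — values computed on the first demand:
  assets.gen = suml([-3, -1, -7]) = -11
  model.gen = lenl([-3, -1, -7]) = 3
  parser.gen = neg(3) = -3
  sync.gen = suml([-3, -1, -7]) = -11
  router.gen = add(-11, -11) = -22
  stage.gen = min2(-22, -3) = -22
  fold.gen = sub(-22, -11) = -11

Second demand — change propagation:
  assets.gen: re-runs because config.txt [-3, -1, -7]->[-6, -4, 5]; new result -5.
  model.gen: re-runs because config.txt [-3, -1, -7]->[-6, -4, 5]; new result 3 (unchanged).
  parser.gen: re-examined; everything it read last time is the same (model.gen unchanged) — cache -3 kept, no run.
  sync.gen: re-runs because config.txt [-3, -1, -7]->[-6, -4, 5]; new result -5.
  router.gen: re-runs because sync.gen -11->-5; sync.gen -11->-5; new result -10.
  stage.gen: re-runs because router.gen -22->-10; new result -10.
  fold.gen: re-runs because stage.gen -22->-10; assets.gen -11->-5; new result -5.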